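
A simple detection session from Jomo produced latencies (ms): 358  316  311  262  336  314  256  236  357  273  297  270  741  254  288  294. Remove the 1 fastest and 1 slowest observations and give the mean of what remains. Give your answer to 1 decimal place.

299.0 ms

Sorted: 236, 254, 256, 262, 270, 273, 288, 294, 297, 311, 314, 316, 336, 357, 358, 741
Drop lowest 1 (236) and highest 1 (741)
Remaining (n=14): Σ = 4186, mean = 4186/14 = 299.000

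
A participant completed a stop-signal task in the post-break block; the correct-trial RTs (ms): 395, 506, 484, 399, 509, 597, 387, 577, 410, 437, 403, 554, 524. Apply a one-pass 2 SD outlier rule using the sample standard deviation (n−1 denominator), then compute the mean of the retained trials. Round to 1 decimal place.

475.5 ms

n = 13, ΣRT = 6182, M = 475.538
Σ(x−M)² = 66897.23; s = √(66897.23/12) = 74.664
Cutoffs: 475.538 ± 2·74.664 → [326.2, 624.9]
No RTs fall outside the cutoffs; all 13 retained. Mean = 6182/13 = 475.538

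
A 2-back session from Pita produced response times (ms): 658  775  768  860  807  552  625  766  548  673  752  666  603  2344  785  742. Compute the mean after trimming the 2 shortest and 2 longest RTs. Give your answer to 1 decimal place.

Sorted: 548, 552, 603, 625, 658, 666, 673, 742, 752, 766, 768, 775, 785, 807, 860, 2344
Drop lowest 2 (548, 552) and highest 2 (860, 2344)
Remaining (n=12): Σ = 8620, mean = 8620/12 = 718.333

718.3 ms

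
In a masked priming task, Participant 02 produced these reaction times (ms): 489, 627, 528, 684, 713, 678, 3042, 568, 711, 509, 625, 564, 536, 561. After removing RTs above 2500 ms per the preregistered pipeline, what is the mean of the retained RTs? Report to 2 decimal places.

599.46 ms

Excluded: 3042
Retained (n=13): Σ = 7793
Mean = 7793/13 = 599.4615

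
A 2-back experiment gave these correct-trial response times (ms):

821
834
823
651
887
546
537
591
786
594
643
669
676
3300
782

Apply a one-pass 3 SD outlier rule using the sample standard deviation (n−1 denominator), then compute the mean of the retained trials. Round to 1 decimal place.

702.9 ms

n = 15, ΣRT = 13140, M = 876.000
Σ(x−M)² = 6472764.00; s = √(6472764.00/14) = 679.956
Cutoffs: 876.000 ± 3·679.956 → [-1163.9, 2915.9]
Outside: 3300 → excluded.
Retained (n=14): Σ = 9840, mean = 9840/14 = 702.857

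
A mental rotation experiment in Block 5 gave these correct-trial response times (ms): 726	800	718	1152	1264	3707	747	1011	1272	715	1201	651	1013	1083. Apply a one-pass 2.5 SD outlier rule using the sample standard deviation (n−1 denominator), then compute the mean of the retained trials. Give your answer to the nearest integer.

950 ms

n = 14, ΣRT = 16060, M = 1147.143
Σ(x−M)² = 7700733.71; s = √(7700733.71/13) = 769.652
Cutoffs: 1147.143 ± 2.5·769.652 → [-777.0, 3071.3]
Outside: 3707 → excluded.
Retained (n=13): Σ = 12353, mean = 12353/13 = 950.231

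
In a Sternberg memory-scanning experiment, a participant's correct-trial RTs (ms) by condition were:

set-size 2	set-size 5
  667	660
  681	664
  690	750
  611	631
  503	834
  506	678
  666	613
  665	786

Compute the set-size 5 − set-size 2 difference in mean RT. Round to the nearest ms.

M(set-size 2) = 4989/8 = 623.625
M(set-size 5) = 5616/8 = 702.000
Difference = 702.000 − 623.625 = 78.375 ms

78 ms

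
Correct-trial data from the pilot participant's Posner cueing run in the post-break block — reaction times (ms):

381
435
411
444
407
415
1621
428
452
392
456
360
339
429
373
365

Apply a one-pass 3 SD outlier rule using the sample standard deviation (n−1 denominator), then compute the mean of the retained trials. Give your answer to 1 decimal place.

n = 16, ΣRT = 7708, M = 481.750
Σ(x−M)² = 1402633.00; s = √(1402633.00/15) = 305.792
Cutoffs: 481.750 ± 3·305.792 → [-435.6, 1399.1]
Outside: 1621 → excluded.
Retained (n=15): Σ = 6087, mean = 6087/15 = 405.800

405.8 ms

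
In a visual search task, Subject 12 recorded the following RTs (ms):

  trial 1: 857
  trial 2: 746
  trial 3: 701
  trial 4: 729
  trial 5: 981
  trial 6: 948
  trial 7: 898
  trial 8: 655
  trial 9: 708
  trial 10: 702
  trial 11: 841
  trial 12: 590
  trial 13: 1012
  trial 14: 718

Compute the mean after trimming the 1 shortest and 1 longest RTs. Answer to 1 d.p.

Sorted: 590, 655, 701, 702, 708, 718, 729, 746, 841, 857, 898, 948, 981, 1012
Drop lowest 1 (590) and highest 1 (1012)
Remaining (n=12): Σ = 9484, mean = 9484/12 = 790.333

790.3 ms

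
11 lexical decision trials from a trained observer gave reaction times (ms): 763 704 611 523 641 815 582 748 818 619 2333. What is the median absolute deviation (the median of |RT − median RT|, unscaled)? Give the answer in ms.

93 ms

Sorted: 523, 582, 611, 619, 641, 704, 748, 763, 815, 818, 2333 → median = 704
|x − 704|: 59, 0, 93, 181, 63, 111, 122, 44, 114, 85, 1629
Sorted deviations: 0, 44, 59, 63, 85, 93, 111, 114, 122, 181, 1629 → MAD = 93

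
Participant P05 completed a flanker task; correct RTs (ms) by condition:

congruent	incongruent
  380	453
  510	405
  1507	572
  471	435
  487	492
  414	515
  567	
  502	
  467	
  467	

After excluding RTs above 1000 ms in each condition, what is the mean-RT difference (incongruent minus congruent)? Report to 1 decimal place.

congruent: exclude 1507
M(congruent) = 4265/9 = 473.889
M(incongruent) = 2872/6 = 478.667
Difference = 478.667 − 473.889 = 4.778 ms

4.8 ms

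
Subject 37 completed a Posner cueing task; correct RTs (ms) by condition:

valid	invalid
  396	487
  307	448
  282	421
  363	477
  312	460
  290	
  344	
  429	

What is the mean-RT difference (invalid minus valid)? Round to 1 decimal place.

M(valid) = 2723/8 = 340.375
M(invalid) = 2293/5 = 458.600
Difference = 458.600 − 340.375 = 118.225 ms

118.2 ms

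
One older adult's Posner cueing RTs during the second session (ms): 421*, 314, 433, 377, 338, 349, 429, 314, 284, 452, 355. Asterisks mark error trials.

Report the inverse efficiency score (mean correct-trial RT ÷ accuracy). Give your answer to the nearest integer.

401 ms

Correct trials (n=10): 314, 433, 377, 338, 349, 429, 314, 284, 452, 355
Mean correct RT = 3645/10 = 364.5000 ms
Proportion correct = 10/11
IES = 364.5000 / (10/11) = 400.950 ms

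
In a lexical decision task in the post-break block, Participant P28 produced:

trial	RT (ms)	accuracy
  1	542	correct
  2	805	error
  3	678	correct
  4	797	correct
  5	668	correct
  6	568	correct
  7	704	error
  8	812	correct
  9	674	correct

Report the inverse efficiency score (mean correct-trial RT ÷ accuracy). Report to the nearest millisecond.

870 ms

Correct trials (n=7): 542, 678, 797, 668, 568, 812, 674
Mean correct RT = 4739/7 = 677.0000 ms
Proportion correct = 7/9
IES = 677.0000 / (7/9) = 870.429 ms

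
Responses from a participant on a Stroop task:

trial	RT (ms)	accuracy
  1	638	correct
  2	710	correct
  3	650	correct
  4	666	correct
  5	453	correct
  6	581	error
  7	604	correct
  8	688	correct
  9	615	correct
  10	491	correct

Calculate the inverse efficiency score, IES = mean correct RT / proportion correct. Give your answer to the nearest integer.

Correct trials (n=9): 638, 710, 650, 666, 453, 604, 688, 615, 491
Mean correct RT = 5515/9 = 612.7778 ms
Proportion correct = 9/10
IES = 612.7778 / (9/10) = 680.864 ms

681 ms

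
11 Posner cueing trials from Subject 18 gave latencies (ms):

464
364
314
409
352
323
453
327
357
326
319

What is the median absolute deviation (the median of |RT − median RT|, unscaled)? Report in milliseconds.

Sorted: 314, 319, 323, 326, 327, 352, 357, 364, 409, 453, 464 → median = 352
|x − 352|: 112, 12, 38, 57, 0, 29, 101, 25, 5, 26, 33
Sorted deviations: 0, 5, 12, 25, 26, 29, 33, 38, 57, 101, 112 → MAD = 29

29 ms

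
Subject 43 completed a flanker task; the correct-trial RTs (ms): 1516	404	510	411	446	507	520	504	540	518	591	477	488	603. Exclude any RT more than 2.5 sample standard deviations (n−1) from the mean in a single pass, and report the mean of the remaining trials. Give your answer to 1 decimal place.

501.5 ms

n = 14, ΣRT = 8035, M = 573.929
Σ(x−M)² = 997844.93; s = √(997844.93/13) = 277.051
Cutoffs: 573.929 ± 2.5·277.051 → [-118.7, 1266.6]
Outside: 1516 → excluded.
Retained (n=13): Σ = 6519, mean = 6519/13 = 501.462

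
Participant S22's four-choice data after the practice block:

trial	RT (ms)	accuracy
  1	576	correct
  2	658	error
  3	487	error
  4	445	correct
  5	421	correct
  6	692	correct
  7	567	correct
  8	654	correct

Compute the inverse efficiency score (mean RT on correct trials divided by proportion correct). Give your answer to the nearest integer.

746 ms

Correct trials (n=6): 576, 445, 421, 692, 567, 654
Mean correct RT = 3355/6 = 559.1667 ms
Proportion correct = 6/8
IES = 559.1667 / (6/8) = 745.556 ms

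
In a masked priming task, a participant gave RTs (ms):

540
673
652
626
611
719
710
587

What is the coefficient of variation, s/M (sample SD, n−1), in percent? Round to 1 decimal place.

n = 8, Σ = 5118, M = 639.7500
Σ(x−M)² = 26219.500; s = √(26219.500/7) = 61.2017
CV = 61.2017 / 639.7500 = 0.09566 = 9.566%

9.6%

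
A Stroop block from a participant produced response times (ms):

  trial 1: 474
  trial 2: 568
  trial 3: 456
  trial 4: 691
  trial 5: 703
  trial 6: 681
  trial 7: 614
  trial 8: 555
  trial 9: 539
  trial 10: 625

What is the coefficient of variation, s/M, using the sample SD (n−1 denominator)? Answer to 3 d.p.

0.148

n = 10, Σ = 5906, M = 590.6000
Σ(x−M)² = 68770.400; s = √(68770.400/9) = 87.4137
CV = 87.4137 / 590.6000 = 0.14801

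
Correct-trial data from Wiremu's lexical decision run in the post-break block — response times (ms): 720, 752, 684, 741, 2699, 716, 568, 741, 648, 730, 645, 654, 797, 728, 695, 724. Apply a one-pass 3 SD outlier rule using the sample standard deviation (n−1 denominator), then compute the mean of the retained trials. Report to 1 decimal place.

n = 16, ΣRT = 13242, M = 827.625
Σ(x−M)² = 3779331.75; s = √(3779331.75/15) = 501.952
Cutoffs: 827.625 ± 3·501.952 → [-678.2, 2333.5]
Outside: 2699 → excluded.
Retained (n=15): Σ = 10543, mean = 10543/15 = 702.867

702.9 ms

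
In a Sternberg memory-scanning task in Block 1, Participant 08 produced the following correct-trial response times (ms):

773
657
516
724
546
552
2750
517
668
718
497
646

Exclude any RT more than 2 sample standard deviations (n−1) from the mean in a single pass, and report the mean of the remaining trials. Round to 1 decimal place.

n = 12, ΣRT = 9564, M = 797.000
Σ(x−M)² = 4255784.00; s = √(4255784.00/11) = 622.004
Cutoffs: 797.000 ± 2·622.004 → [-447.0, 2041.0]
Outside: 2750 → excluded.
Retained (n=11): Σ = 6814, mean = 6814/11 = 619.455

619.5 ms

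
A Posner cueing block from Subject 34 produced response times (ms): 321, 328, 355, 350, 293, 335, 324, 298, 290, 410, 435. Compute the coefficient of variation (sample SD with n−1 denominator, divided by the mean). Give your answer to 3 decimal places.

n = 11, Σ = 3739, M = 339.9091
Σ(x−M)² = 21508.909; s = √(21508.909/10) = 46.3777
CV = 46.3777 / 339.9091 = 0.13644

0.136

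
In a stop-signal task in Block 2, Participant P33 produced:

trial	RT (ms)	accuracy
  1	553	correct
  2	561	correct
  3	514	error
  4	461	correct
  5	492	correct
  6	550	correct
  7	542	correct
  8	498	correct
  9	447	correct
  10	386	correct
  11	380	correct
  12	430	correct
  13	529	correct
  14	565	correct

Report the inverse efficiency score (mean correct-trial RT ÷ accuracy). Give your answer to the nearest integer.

Correct trials (n=13): 553, 561, 461, 492, 550, 542, 498, 447, 386, 380, 430, 529, 565
Mean correct RT = 6394/13 = 491.8462 ms
Proportion correct = 13/14
IES = 491.8462 / (13/14) = 529.680 ms

530 ms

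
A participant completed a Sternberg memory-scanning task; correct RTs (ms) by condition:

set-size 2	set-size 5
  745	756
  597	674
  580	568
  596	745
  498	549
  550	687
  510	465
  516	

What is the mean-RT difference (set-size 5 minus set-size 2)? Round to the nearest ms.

M(set-size 2) = 4592/8 = 574.000
M(set-size 5) = 4444/7 = 634.857
Difference = 634.857 − 574.000 = 60.857 ms

61 ms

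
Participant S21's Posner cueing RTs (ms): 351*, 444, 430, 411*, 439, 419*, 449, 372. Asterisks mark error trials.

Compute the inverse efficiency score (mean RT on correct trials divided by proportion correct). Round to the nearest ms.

Correct trials (n=5): 444, 430, 439, 449, 372
Mean correct RT = 2134/5 = 426.8000 ms
Proportion correct = 5/8
IES = 426.8000 / (5/8) = 682.880 ms

683 ms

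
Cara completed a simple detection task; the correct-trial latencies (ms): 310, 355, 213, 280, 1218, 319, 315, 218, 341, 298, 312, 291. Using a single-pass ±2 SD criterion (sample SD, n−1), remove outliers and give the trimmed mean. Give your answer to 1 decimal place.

n = 12, ΣRT = 4470, M = 372.500
Σ(x−M)² = 799963.00; s = √(799963.00/11) = 269.674
Cutoffs: 372.500 ± 2·269.674 → [-166.8, 911.8]
Outside: 1218 → excluded.
Retained (n=11): Σ = 3252, mean = 3252/11 = 295.636

295.6 ms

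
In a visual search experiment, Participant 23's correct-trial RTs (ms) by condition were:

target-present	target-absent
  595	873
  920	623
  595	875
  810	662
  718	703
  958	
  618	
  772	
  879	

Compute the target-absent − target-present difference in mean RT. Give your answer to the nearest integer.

M(target-present) = 6865/9 = 762.778
M(target-absent) = 3736/5 = 747.200
Difference = 747.200 − 762.778 = -15.578 ms

-16 ms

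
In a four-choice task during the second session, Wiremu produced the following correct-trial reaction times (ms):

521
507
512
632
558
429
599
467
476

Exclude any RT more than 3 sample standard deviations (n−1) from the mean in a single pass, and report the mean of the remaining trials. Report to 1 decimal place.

522.3 ms

n = 9, ΣRT = 4701, M = 522.333
Σ(x−M)² = 33440.00; s = √(33440.00/8) = 64.653
Cutoffs: 522.333 ± 3·64.653 → [328.4, 716.3]
No RTs fall outside the cutoffs; all 9 retained. Mean = 4701/9 = 522.333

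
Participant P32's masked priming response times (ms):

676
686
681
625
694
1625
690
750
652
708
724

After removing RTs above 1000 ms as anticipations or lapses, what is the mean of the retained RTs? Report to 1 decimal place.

Excluded: 1625
Retained (n=10): Σ = 6886
Mean = 6886/10 = 688.6000

688.6 ms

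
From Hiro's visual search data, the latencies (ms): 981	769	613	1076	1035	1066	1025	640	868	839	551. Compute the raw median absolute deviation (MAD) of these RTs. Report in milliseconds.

167 ms

Sorted: 551, 613, 640, 769, 839, 868, 981, 1025, 1035, 1066, 1076 → median = 868
|x − 868|: 113, 99, 255, 208, 167, 198, 157, 228, 0, 29, 317
Sorted deviations: 0, 29, 99, 113, 157, 167, 198, 208, 228, 255, 317 → MAD = 167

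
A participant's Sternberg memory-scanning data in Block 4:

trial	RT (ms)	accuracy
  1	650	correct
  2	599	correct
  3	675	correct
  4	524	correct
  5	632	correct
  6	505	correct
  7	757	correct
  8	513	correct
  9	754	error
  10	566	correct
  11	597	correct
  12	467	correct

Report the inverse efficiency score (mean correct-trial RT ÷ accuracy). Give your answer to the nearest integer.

643 ms

Correct trials (n=11): 650, 599, 675, 524, 632, 505, 757, 513, 566, 597, 467
Mean correct RT = 6485/11 = 589.5455 ms
Proportion correct = 11/12
IES = 589.5455 / (11/12) = 643.140 ms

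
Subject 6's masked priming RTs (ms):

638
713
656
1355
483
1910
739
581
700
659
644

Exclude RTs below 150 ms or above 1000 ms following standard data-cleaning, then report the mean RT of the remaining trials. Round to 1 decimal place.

Excluded: 1355, 1910
Retained (n=9): Σ = 5813
Mean = 5813/9 = 645.8889

645.9 ms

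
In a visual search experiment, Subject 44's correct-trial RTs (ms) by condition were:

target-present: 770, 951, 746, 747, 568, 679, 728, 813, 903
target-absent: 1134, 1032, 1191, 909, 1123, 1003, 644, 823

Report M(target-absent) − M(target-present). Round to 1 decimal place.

M(target-present) = 6905/9 = 767.222
M(target-absent) = 7859/8 = 982.375
Difference = 982.375 − 767.222 = 215.153 ms

215.2 ms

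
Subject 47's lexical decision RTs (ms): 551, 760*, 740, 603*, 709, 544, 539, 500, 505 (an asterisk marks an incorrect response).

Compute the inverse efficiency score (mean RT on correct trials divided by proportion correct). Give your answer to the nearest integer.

751 ms

Correct trials (n=7): 551, 740, 709, 544, 539, 500, 505
Mean correct RT = 4088/7 = 584.0000 ms
Proportion correct = 7/9
IES = 584.0000 / (7/9) = 750.857 ms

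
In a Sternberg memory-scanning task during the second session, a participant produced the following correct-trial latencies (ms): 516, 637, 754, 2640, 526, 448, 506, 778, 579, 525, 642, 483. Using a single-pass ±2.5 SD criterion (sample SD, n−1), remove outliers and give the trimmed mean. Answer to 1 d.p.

n = 12, ΣRT = 9034, M = 752.833
Σ(x−M)² = 4004063.67; s = √(4004063.67/11) = 603.329
Cutoffs: 752.833 ± 2.5·603.329 → [-755.5, 2261.2]
Outside: 2640 → excluded.
Retained (n=11): Σ = 6394, mean = 6394/11 = 581.273

581.3 ms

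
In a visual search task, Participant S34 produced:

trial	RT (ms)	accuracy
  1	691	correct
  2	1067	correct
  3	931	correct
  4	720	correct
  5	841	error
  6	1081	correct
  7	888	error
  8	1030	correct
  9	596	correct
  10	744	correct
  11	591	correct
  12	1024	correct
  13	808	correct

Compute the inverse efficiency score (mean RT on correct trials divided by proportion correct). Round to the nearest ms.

Correct trials (n=11): 691, 1067, 931, 720, 1081, 1030, 596, 744, 591, 1024, 808
Mean correct RT = 9283/11 = 843.9091 ms
Proportion correct = 11/13
IES = 843.9091 / (11/13) = 997.347 ms

997 ms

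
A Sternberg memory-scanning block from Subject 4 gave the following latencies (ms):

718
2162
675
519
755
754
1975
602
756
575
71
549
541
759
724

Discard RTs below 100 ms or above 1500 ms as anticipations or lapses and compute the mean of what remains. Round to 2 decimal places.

Excluded: 71, 1975, 2162
Retained (n=12): Σ = 7927
Mean = 7927/12 = 660.5833

660.58 ms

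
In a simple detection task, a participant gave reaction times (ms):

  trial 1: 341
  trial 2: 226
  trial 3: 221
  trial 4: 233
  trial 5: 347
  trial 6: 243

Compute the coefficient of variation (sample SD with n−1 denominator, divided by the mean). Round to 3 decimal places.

0.220

n = 6, Σ = 1611, M = 268.5000
Σ(x−M)² = 17391.500; s = √(17391.500/5) = 58.9771
CV = 58.9771 / 268.5000 = 0.21965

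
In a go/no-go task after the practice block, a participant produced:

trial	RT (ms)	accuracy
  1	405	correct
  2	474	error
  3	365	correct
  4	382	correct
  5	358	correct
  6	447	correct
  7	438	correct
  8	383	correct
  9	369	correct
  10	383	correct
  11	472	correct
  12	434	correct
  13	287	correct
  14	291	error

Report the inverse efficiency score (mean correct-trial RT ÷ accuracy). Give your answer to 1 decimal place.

Correct trials (n=12): 405, 365, 382, 358, 447, 438, 383, 369, 383, 472, 434, 287
Mean correct RT = 4723/12 = 393.5833 ms
Proportion correct = 12/14
IES = 393.5833 / (12/14) = 459.181 ms

459.2 ms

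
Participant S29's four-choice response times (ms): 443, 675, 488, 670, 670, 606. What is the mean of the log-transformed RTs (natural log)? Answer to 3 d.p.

6.370

ln(RT): 6.0936, 6.5147, 6.1903, 6.5073, 6.5073, 6.4069
Σ ln(RT) = 38.2200
Mean = 38.2200/6 = 6.37001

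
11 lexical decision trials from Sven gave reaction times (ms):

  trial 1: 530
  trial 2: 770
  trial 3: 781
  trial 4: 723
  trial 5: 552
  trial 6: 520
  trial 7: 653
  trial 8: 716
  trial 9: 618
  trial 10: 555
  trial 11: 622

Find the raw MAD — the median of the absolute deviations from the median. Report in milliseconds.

92 ms

Sorted: 520, 530, 552, 555, 618, 622, 653, 716, 723, 770, 781 → median = 622
|x − 622|: 92, 148, 159, 101, 70, 102, 31, 94, 4, 67, 0
Sorted deviations: 0, 4, 31, 67, 70, 92, 94, 101, 102, 148, 159 → MAD = 92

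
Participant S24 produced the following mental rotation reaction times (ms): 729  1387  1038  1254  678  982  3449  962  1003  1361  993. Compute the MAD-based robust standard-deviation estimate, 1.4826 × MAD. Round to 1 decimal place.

372.1 ms

Sorted: 678, 729, 962, 982, 993, 1003, 1038, 1254, 1361, 1387, 3449 → median = 1003
|x − 1003| sorted: 0, 10, 21, 35, 41, 251, 274, 325, 358, 384, 2446 → MAD = 251
Robust SD ≈ 1.4826 × 251 = 372.133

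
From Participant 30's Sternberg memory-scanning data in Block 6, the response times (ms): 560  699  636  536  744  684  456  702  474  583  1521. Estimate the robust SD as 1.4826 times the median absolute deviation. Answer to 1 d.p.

112.7 ms

Sorted: 456, 474, 536, 560, 583, 636, 684, 699, 702, 744, 1521 → median = 636
|x − 636| sorted: 0, 48, 53, 63, 66, 76, 100, 108, 162, 180, 885 → MAD = 76
Robust SD ≈ 1.4826 × 76 = 112.678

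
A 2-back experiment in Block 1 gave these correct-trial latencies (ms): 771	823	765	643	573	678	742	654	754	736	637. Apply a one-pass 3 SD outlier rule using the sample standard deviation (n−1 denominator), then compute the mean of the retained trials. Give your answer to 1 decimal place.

n = 11, ΣRT = 7776, M = 706.909
Σ(x−M)² = 55792.91; s = √(55792.91/10) = 74.695
Cutoffs: 706.909 ± 3·74.695 → [482.8, 931.0]
No RTs fall outside the cutoffs; all 11 retained. Mean = 7776/11 = 706.909

706.9 ms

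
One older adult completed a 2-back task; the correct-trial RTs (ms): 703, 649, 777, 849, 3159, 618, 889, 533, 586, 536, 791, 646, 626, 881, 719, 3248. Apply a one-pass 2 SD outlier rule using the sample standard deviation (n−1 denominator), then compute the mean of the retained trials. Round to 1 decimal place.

700.2 ms

n = 16, ΣRT = 16210, M = 1013.125
Σ(x−M)² = 11160989.75; s = √(11160989.75/15) = 862.593
Cutoffs: 1013.125 ± 2·862.593 → [-712.1, 2738.3]
Outside: 3159, 3248 → excluded.
Retained (n=14): Σ = 9803, mean = 9803/14 = 700.214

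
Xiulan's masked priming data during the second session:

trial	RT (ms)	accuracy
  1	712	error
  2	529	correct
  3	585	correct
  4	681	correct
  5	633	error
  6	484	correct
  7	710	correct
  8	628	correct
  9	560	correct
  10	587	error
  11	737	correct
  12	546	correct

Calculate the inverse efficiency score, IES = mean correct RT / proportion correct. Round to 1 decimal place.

Correct trials (n=9): 529, 585, 681, 484, 710, 628, 560, 737, 546
Mean correct RT = 5460/9 = 606.6667 ms
Proportion correct = 9/12
IES = 606.6667 / (9/12) = 808.889 ms

808.9 ms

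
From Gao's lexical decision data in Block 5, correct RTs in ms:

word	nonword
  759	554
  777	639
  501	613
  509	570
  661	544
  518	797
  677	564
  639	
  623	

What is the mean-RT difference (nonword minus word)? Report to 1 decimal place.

M(word) = 5664/9 = 629.333
M(nonword) = 4281/7 = 611.571
Difference = 611.571 − 629.333 = -17.762 ms

-17.8 ms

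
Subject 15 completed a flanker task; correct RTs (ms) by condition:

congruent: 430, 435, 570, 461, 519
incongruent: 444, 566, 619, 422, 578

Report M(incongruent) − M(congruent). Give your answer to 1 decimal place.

42.8 ms

M(congruent) = 2415/5 = 483.000
M(incongruent) = 2629/5 = 525.800
Difference = 525.800 − 483.000 = 42.800 ms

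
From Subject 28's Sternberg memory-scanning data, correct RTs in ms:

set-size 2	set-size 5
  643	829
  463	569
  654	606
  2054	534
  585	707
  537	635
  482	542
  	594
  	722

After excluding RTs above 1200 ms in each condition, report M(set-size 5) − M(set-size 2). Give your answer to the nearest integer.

set-size 2: exclude 2054
M(set-size 2) = 3364/6 = 560.667
M(set-size 5) = 5738/9 = 637.556
Difference = 637.556 − 560.667 = 76.889 ms

77 ms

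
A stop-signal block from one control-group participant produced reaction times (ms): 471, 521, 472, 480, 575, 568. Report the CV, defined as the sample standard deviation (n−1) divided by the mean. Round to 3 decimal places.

0.093

n = 6, Σ = 3087, M = 514.5000
Σ(x−M)² = 11453.500; s = √(11453.500/5) = 47.8613
CV = 47.8613 / 514.5000 = 0.09302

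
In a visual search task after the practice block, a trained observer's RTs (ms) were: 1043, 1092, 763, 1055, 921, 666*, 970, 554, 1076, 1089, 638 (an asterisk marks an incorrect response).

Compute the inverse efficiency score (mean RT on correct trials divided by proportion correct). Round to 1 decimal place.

1012.1 ms

Correct trials (n=10): 1043, 1092, 763, 1055, 921, 970, 554, 1076, 1089, 638
Mean correct RT = 9201/10 = 920.1000 ms
Proportion correct = 10/11
IES = 920.1000 / (10/11) = 1012.110 ms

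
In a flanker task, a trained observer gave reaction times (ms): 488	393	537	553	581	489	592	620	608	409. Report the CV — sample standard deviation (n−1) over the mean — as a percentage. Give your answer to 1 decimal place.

15.2%

n = 10, Σ = 5270, M = 527.0000
Σ(x−M)² = 57972.000; s = √(57972.000/9) = 80.2579
CV = 80.2579 / 527.0000 = 0.15229 = 15.229%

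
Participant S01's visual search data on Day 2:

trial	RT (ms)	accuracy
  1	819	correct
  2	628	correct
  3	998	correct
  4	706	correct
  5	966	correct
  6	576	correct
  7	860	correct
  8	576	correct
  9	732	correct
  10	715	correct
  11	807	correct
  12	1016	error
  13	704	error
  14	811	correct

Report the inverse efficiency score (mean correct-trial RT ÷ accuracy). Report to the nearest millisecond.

894 ms

Correct trials (n=12): 819, 628, 998, 706, 966, 576, 860, 576, 732, 715, 807, 811
Mean correct RT = 9194/12 = 766.1667 ms
Proportion correct = 12/14
IES = 766.1667 / (12/14) = 893.861 ms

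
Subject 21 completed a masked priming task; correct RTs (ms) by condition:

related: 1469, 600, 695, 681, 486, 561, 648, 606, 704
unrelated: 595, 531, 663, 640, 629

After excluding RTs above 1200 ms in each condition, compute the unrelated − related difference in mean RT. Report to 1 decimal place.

-11.0 ms

related: exclude 1469
M(related) = 4981/8 = 622.625
M(unrelated) = 3058/5 = 611.600
Difference = 611.600 − 622.625 = -11.025 ms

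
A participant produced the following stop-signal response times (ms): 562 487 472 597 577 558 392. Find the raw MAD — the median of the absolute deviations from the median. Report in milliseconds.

39 ms

Sorted: 392, 472, 487, 558, 562, 577, 597 → median = 558
|x − 558|: 4, 71, 86, 39, 19, 0, 166
Sorted deviations: 0, 4, 19, 39, 71, 86, 166 → MAD = 39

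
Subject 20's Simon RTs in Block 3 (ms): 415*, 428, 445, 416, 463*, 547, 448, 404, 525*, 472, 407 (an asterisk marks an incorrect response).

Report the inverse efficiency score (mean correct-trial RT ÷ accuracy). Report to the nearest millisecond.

613 ms

Correct trials (n=8): 428, 445, 416, 547, 448, 404, 472, 407
Mean correct RT = 3567/8 = 445.8750 ms
Proportion correct = 8/11
IES = 445.8750 / (8/11) = 613.078 ms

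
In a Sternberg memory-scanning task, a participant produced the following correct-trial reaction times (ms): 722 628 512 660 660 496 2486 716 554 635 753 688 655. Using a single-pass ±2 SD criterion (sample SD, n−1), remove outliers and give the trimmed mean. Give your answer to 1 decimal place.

n = 13, ΣRT = 10165, M = 781.923
Σ(x−M)² = 3219150.92; s = √(3219150.92/12) = 517.941
Cutoffs: 781.923 ± 2·517.941 → [-254.0, 1817.8]
Outside: 2486 → excluded.
Retained (n=12): Σ = 7679, mean = 7679/12 = 639.917

639.9 ms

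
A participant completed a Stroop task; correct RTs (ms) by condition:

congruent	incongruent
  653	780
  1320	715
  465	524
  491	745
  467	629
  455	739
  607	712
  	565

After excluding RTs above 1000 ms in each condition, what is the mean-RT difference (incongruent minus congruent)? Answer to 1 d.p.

congruent: exclude 1320
M(congruent) = 3138/6 = 523.000
M(incongruent) = 5409/8 = 676.125
Difference = 676.125 − 523.000 = 153.125 ms

153.1 ms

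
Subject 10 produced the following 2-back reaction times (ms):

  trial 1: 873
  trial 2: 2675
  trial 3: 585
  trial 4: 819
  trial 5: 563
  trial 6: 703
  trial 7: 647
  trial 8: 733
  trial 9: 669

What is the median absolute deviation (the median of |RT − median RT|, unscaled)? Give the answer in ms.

116 ms

Sorted: 563, 585, 647, 669, 703, 733, 819, 873, 2675 → median = 703
|x − 703|: 170, 1972, 118, 116, 140, 0, 56, 30, 34
Sorted deviations: 0, 30, 34, 56, 116, 118, 140, 170, 1972 → MAD = 116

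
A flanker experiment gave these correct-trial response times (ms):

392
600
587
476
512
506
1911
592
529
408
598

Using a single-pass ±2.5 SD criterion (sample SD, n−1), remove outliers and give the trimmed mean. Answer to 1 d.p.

n = 11, ΣRT = 7111, M = 646.455
Σ(x−M)² = 1812344.73; s = √(1812344.73/10) = 425.716
Cutoffs: 646.455 ± 2.5·425.716 → [-417.8, 1710.7]
Outside: 1911 → excluded.
Retained (n=10): Σ = 5200, mean = 5200/10 = 520.000

520.0 ms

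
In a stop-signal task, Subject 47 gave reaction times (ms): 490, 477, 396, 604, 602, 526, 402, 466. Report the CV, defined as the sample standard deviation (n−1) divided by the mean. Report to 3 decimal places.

0.160

n = 8, Σ = 3963, M = 495.3750
Σ(x−M)² = 43929.875; s = √(43929.875/7) = 79.2193
CV = 79.2193 / 495.3750 = 0.15992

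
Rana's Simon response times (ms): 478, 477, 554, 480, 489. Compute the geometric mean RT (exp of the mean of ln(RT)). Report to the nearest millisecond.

495 ms

ln(RT): 6.1696, 6.1675, 6.3172, 6.1738, 6.1924
Mean ln(RT) = 31.0204/5 = 6.20409
Geometric mean = exp(6.20409) = 494.77 ms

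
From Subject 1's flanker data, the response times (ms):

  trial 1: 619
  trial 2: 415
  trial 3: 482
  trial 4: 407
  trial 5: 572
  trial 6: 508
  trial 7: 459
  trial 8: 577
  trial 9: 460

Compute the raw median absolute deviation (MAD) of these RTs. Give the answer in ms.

67 ms

Sorted: 407, 415, 459, 460, 482, 508, 572, 577, 619 → median = 482
|x − 482|: 137, 67, 0, 75, 90, 26, 23, 95, 22
Sorted deviations: 0, 22, 23, 26, 67, 75, 90, 95, 137 → MAD = 67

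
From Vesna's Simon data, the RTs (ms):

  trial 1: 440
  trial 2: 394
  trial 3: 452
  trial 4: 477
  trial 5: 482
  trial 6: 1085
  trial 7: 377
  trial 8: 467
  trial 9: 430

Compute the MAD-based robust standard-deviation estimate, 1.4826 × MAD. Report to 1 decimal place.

37.1 ms

Sorted: 377, 394, 430, 440, 452, 467, 477, 482, 1085 → median = 452
|x − 452| sorted: 0, 12, 15, 22, 25, 30, 58, 75, 633 → MAD = 25
Robust SD ≈ 1.4826 × 25 = 37.065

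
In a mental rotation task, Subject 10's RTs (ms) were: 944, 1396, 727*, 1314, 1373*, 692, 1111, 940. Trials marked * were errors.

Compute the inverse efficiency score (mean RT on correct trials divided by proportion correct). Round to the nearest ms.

1422 ms

Correct trials (n=6): 944, 1396, 1314, 692, 1111, 940
Mean correct RT = 6397/6 = 1066.1667 ms
Proportion correct = 6/8
IES = 1066.1667 / (6/8) = 1421.556 ms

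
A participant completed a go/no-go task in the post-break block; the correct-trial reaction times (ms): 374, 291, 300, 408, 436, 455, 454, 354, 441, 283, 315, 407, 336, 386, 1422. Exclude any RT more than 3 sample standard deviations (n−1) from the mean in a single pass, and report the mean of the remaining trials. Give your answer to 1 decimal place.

n = 15, ΣRT = 6662, M = 444.133
Σ(x−M)² = 1074177.73; s = √(1074177.73/14) = 276.996
Cutoffs: 444.133 ± 3·276.996 → [-386.9, 1275.1]
Outside: 1422 → excluded.
Retained (n=14): Σ = 5240, mean = 5240/14 = 374.286

374.3 ms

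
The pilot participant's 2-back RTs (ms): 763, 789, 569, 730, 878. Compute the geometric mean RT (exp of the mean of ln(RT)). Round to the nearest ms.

738 ms

ln(RT): 6.6373, 6.6708, 6.3439, 6.5930, 6.7776
Mean ln(RT) = 33.0226/5 = 6.60452
Geometric mean = exp(6.60452) = 738.42 ms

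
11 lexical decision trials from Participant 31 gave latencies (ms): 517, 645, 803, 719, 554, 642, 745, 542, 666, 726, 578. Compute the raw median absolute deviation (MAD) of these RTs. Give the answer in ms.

81 ms

Sorted: 517, 542, 554, 578, 642, 645, 666, 719, 726, 745, 803 → median = 645
|x − 645|: 128, 0, 158, 74, 91, 3, 100, 103, 21, 81, 67
Sorted deviations: 0, 3, 21, 67, 74, 81, 91, 100, 103, 128, 158 → MAD = 81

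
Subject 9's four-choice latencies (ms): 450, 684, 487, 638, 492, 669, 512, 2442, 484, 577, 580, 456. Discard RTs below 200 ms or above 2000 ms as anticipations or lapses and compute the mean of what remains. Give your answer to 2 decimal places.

Excluded: 2442
Retained (n=11): Σ = 6029
Mean = 6029/11 = 548.0909

548.09 ms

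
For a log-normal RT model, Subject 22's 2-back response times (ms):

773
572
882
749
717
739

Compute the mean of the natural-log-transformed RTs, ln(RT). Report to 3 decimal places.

6.597

ln(RT): 6.6503, 6.3491, 6.7822, 6.6187, 6.5751, 6.6053
Σ ln(RT) = 39.5807
Mean = 39.5807/6 = 6.59679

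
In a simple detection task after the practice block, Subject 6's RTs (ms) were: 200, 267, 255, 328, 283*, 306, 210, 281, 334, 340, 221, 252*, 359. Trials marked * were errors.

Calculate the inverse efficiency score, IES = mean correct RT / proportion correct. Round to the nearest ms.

Correct trials (n=11): 200, 267, 255, 328, 306, 210, 281, 334, 340, 221, 359
Mean correct RT = 3101/11 = 281.9091 ms
Proportion correct = 11/13
IES = 281.9091 / (11/13) = 333.165 ms

333 ms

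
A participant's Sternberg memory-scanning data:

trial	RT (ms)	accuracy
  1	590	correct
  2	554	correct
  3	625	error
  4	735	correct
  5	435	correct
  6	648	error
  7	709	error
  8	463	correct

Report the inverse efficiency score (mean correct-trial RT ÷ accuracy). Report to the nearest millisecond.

889 ms

Correct trials (n=5): 590, 554, 735, 435, 463
Mean correct RT = 2777/5 = 555.4000 ms
Proportion correct = 5/8
IES = 555.4000 / (5/8) = 888.640 ms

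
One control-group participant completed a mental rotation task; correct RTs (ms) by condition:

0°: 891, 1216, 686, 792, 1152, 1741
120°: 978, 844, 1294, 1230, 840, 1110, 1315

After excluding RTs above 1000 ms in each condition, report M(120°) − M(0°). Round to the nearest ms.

0°: exclude 1216, 1152, 1741
120°: exclude 1294, 1230, 1110, 1315
M(0°) = 2369/3 = 789.667
M(120°) = 2662/3 = 887.333
Difference = 887.333 − 789.667 = 97.667 ms

98 ms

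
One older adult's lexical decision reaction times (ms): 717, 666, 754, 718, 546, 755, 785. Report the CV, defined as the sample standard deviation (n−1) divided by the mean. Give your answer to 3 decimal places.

n = 7, Σ = 4941, M = 705.8571
Σ(x−M)² = 38410.857; s = √(38410.857/6) = 80.0113
CV = 80.0113 / 705.8571 = 0.11335

0.113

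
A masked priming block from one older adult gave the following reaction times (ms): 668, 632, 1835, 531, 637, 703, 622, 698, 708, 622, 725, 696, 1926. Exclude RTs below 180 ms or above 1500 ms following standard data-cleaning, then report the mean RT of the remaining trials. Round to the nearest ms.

658 ms

Excluded: 1835, 1926
Retained (n=11): Σ = 7242
Mean = 7242/11 = 658.3636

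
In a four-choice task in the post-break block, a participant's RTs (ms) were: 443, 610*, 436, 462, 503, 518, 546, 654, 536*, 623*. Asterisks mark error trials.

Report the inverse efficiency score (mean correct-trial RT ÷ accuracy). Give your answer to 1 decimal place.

726.9 ms

Correct trials (n=7): 443, 436, 462, 503, 518, 546, 654
Mean correct RT = 3562/7 = 508.8571 ms
Proportion correct = 7/10
IES = 508.8571 / (7/10) = 726.939 ms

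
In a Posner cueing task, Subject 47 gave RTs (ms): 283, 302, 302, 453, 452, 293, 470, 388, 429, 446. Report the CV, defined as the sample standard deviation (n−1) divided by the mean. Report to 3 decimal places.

0.204

n = 10, Σ = 3818, M = 381.8000
Σ(x−M)² = 54547.600; s = √(54547.600/9) = 77.8514
CV = 77.8514 / 381.8000 = 0.20391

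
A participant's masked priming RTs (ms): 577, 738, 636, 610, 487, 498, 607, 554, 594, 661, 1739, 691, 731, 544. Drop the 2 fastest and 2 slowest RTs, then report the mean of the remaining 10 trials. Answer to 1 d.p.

Sorted: 487, 498, 544, 554, 577, 594, 607, 610, 636, 661, 691, 731, 738, 1739
Drop lowest 2 (487, 498) and highest 2 (738, 1739)
Remaining (n=10): Σ = 6205, mean = 6205/10 = 620.500

620.5 ms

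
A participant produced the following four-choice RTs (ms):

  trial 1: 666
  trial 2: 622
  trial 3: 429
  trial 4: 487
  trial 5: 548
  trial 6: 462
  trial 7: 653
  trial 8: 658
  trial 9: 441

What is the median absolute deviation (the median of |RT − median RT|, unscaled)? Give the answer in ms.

105 ms

Sorted: 429, 441, 462, 487, 548, 622, 653, 658, 666 → median = 548
|x − 548|: 118, 74, 119, 61, 0, 86, 105, 110, 107
Sorted deviations: 0, 61, 74, 86, 105, 107, 110, 118, 119 → MAD = 105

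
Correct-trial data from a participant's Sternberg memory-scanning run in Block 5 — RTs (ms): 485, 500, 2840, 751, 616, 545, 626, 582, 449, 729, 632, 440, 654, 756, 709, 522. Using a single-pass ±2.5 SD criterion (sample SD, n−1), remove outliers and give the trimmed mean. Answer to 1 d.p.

599.7 ms

n = 16, ΣRT = 11836, M = 739.750
Σ(x−M)² = 4866709.00; s = √(4866709.00/15) = 569.603
Cutoffs: 739.750 ± 2.5·569.603 → [-684.3, 2163.8]
Outside: 2840 → excluded.
Retained (n=15): Σ = 8996, mean = 8996/15 = 599.733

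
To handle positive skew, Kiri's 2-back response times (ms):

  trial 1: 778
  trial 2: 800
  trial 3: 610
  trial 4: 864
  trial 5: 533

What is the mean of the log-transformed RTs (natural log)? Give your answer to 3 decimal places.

6.559

ln(RT): 6.6567, 6.6846, 6.4135, 6.7616, 6.2785
Σ ln(RT) = 32.7949
Mean = 32.7949/5 = 6.55898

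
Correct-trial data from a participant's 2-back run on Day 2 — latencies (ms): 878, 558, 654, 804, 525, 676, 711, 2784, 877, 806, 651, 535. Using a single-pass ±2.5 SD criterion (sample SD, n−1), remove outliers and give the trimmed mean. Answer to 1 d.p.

n = 12, ΣRT = 10459, M = 871.583
Σ(x−M)² = 4158058.92; s = √(4158058.92/11) = 614.821
Cutoffs: 871.583 ± 2.5·614.821 → [-665.5, 2408.6]
Outside: 2784 → excluded.
Retained (n=11): Σ = 7675, mean = 7675/11 = 697.727

697.7 ms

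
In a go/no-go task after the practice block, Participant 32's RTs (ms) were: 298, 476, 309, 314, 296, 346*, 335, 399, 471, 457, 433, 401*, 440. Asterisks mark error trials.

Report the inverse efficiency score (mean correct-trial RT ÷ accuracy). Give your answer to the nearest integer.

454 ms

Correct trials (n=11): 298, 476, 309, 314, 296, 335, 399, 471, 457, 433, 440
Mean correct RT = 4228/11 = 384.3636 ms
Proportion correct = 11/13
IES = 384.3636 / (11/13) = 454.248 ms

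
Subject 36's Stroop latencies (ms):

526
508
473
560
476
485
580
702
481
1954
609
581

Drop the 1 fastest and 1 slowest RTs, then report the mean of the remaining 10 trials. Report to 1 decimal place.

550.8 ms

Sorted: 473, 476, 481, 485, 508, 526, 560, 580, 581, 609, 702, 1954
Drop lowest 1 (473) and highest 1 (1954)
Remaining (n=10): Σ = 5508, mean = 5508/10 = 550.800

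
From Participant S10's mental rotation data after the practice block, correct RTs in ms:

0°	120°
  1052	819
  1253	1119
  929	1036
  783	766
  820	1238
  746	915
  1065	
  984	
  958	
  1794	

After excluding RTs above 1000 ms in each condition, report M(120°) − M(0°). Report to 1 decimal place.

0°: exclude 1052, 1253, 1065, 1794
120°: exclude 1119, 1036, 1238
M(0°) = 5220/6 = 870.000
M(120°) = 2500/3 = 833.333
Difference = 833.333 − 870.000 = -36.667 ms

-36.7 ms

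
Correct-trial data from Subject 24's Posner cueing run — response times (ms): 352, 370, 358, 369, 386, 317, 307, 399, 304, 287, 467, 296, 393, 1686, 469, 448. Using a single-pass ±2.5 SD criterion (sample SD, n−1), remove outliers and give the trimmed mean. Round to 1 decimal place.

368.1 ms

n = 16, ΣRT = 7208, M = 450.500
Σ(x−M)² = 1679060.00; s = √(1679060.00/15) = 334.570
Cutoffs: 450.500 ± 2.5·334.570 → [-385.9, 1286.9]
Outside: 1686 → excluded.
Retained (n=15): Σ = 5522, mean = 5522/15 = 368.133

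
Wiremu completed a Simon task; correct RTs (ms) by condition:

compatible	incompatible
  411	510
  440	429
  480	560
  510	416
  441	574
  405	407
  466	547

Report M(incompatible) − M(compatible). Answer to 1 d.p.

M(compatible) = 3153/7 = 450.429
M(incompatible) = 3443/7 = 491.857
Difference = 491.857 − 450.429 = 41.429 ms

41.4 ms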